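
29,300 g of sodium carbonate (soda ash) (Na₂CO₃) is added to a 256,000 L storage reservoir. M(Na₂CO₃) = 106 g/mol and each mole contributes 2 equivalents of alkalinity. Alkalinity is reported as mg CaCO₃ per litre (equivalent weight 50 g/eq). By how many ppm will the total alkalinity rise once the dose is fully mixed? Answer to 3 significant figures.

108 ppm

Moles of Na₂CO₃: 29,300 g ÷ 106 g/mol = 276.4 mol → 552.8 eq of alkalinity.
As CaCO₃: 552.8 eq × 50 g/eq = 27,640 g.
Rise: 27,640 g / 256,000 L × 1000 = 108 mg/L.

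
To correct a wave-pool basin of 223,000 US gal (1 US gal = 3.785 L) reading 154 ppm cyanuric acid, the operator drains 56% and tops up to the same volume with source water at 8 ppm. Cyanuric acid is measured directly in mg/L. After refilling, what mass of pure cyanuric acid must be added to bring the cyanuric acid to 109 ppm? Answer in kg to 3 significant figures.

31.0 kg

Volume: 223,000 US gal × 3.785 L/gal = 844,055 L.
After draining 56% and refilling: 154 × 0.44 + 8 × 0.56 = 72.24 ppm.
Deficit to target: 109 − 72.24 = 36.76 mg/L.
Mass: 36.76 mg/L × 844,055 L = 31,030 g cyanuric acid.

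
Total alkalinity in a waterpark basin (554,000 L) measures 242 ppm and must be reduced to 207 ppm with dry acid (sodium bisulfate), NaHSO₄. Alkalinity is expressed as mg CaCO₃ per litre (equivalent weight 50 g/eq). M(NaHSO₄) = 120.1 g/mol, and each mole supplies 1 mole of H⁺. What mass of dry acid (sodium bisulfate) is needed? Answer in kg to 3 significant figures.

46.6 kg

Alkalinity to neutralize: (242 − 207) = 35 mg/L as CaCO₃ × 554,000 L = 19,390 g as CaCO₃.
Equivalents of H⁺ required: 19,390 ÷ 50 g/eq = 387.8 eq = 387.8 mol NaHSO₄.
Mass of NaHSO₄: 387.8 × 120.1 = 46,570 g.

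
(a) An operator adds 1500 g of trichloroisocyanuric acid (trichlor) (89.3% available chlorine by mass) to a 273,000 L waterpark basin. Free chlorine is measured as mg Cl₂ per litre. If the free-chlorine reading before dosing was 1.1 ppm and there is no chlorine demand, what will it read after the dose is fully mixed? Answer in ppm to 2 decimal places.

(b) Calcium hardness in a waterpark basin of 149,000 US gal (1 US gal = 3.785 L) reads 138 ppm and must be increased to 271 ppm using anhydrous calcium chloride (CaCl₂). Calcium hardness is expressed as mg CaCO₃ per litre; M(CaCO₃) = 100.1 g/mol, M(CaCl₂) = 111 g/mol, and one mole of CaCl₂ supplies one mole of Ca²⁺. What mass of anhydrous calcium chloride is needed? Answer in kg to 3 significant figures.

(a) 6.01 ppm; (b) 83.2 kg

(a) Available chlorine delivered: 1500 g × 0.893 = 1340 g as Cl₂.
(a) Concentration rise: 1340 g / 273,000 L = 4.907 mg/L = 4.91 ppm.
(a) Final FC: 1.1 + 4.91 = 6.01 ppm.

(b) Volume: 149,000 US gal × 3.785 L/gal = 563,965 L.
(b) Hardness to add: (271 − 138) = 133 mg/L as CaCO₃ × 563,965 L = 75,010 g as CaCO₃.
(b) Moles of Ca²⁺ (1 mol Ca²⁺ ≡ 1 mol CaCO₃): 75,010 / 100.1 g/mol = 749.3 mol.
(b) Mass of CaCl₂: 749.3 × 111 = 83,170 g.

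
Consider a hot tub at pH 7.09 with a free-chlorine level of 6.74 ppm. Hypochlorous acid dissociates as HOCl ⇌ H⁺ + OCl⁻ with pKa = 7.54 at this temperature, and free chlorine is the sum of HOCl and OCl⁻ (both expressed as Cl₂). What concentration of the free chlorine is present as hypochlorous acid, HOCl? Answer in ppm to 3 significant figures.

4.97 ppm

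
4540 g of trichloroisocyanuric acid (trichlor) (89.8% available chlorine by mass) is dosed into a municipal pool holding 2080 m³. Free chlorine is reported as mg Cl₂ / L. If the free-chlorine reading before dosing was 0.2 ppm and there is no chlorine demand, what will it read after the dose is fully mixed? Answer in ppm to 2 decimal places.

Volume: 2080 m³ = 2,080,000 L.
Available chlorine delivered: 4540 g × 0.898 = 4077 g as Cl₂.
Concentration rise: 4077 g / 2,080,000 L = 1.96 mg/L = 1.96 ppm.
Final FC: 0.2 + 1.96 = 2.16 ppm.

2.16 ppm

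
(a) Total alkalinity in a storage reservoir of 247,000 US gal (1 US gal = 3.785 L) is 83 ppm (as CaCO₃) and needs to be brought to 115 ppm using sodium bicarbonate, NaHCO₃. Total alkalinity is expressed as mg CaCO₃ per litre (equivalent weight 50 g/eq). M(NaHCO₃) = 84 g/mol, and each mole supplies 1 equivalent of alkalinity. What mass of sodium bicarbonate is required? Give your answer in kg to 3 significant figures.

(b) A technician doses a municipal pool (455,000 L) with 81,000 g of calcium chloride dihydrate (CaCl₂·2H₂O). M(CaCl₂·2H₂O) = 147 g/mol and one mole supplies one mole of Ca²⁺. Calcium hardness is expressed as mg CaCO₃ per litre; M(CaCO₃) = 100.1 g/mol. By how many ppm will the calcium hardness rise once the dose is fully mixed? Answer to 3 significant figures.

(a) Volume: 247,000 US gal × 3.785 L/gal = 934,895 L.
(a) Alkalinity to add: (115 − 83) = 32 mg/L as CaCO₃ × 934,895 L = 29,920 g as CaCO₃.
(a) Equivalents: 29,920 g ÷ 50 g/eq = 598.3 eq.
(a) NaHCO₃ supplies 1 eq per mole → 598.3 mol.
(a) Mass: 598.3 mol × 84 g/mol = 50,260 g.

(b) Moles of Ca²⁺: 81,000 g ÷ 147 g/mol = 551 mol.
(b) As CaCO₃: 551 mol × 100.1 g/mol = 55,160 g.
(b) Rise: 55,160 g / 455,000 L × 1000 = 121.2 mg/L.

(a) 50.3 kg; (b) 121 ppm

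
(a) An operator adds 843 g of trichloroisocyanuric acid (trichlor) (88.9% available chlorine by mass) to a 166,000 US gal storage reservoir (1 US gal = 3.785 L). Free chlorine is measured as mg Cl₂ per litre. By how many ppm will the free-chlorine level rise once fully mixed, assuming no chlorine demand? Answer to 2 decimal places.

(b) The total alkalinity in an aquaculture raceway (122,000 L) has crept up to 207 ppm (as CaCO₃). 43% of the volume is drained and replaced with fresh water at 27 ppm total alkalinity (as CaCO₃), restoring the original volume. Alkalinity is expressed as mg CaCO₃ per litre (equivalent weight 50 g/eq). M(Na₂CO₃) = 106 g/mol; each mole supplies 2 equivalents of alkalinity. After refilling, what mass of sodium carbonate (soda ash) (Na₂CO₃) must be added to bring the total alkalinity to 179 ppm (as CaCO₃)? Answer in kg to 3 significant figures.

(a) Volume: 166,000 US gal × 3.785 L/gal = 628,310 L.
(a) Available chlorine delivered: 843 g × 0.889 = 749.4 g as Cl₂.
(a) Concentration rise: 749.4 g / 628,310 L = 1.193 mg/L = 1.19 ppm.

(b) After draining 43% and refilling: 207 × 0.57 + 27 × 0.43 = 129.6 ppm.
(b) Deficit to target: 179 − 129.6 = 49.4 mg/L.
(b) As CaCO₃: 49.4 mg/L × 122,000 L = 6027 g; ÷ 50 g/eq ÷ 2 = 60.27 mol Na₂CO₃.
(b) Mass: 60.27 × 106 = 6388 g.

(a) 1.19 ppm; (b) 6.39 kg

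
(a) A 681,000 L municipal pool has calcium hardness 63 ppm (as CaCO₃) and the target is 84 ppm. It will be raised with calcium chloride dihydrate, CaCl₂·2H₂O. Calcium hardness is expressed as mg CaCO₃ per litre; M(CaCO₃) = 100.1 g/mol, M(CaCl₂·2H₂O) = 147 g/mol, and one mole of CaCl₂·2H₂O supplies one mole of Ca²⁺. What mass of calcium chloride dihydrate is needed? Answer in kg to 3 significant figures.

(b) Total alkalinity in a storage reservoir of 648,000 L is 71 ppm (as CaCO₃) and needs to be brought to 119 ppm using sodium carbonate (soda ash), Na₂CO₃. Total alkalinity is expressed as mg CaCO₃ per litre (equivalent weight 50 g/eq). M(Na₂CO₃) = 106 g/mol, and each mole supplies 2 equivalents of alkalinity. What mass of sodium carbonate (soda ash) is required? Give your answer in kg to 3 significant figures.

(a) Hardness to add: (84 − 63) = 21 mg/L as CaCO₃ × 681,000 L = 14,300 g as CaCO₃.
(a) Moles of Ca²⁺ (1 mol Ca²⁺ ≡ 1 mol CaCO₃): 14,300 / 100.1 g/mol = 142.9 mol.
(a) Mass of CaCl₂·2H₂O: 142.9 × 147 = 21,000 g.

(b) Alkalinity to add: (119 − 71) = 48 mg/L as CaCO₃ × 648,000 L = 31,100 g as CaCO₃.
(b) Equivalents: 31,100 g ÷ 50 g/eq = 622.1 eq.
(b) Each mole of Na₂CO₃ supplies 2 eq, so 622.1 / 2 = 311 mol.
(b) Mass: 311 mol × 106 g/mol = 32,970 g.

(a) 21.0 kg; (b) 33.0 kg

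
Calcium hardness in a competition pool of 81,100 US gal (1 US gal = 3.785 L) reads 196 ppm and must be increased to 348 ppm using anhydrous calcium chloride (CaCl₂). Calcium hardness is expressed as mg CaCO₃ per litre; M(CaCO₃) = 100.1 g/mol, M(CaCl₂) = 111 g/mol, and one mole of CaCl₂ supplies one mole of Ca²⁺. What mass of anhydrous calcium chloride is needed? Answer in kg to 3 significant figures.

51.7 kg

Volume: 81,100 US gal × 3.785 L/gal = 306,964 L.
Hardness to add: (348 − 196) = 152 mg/L as CaCO₃ × 306,964 L = 46,660 g as CaCO₃.
Moles of Ca²⁺ (1 mol Ca²⁺ ≡ 1 mol CaCO₃): 46,660 / 100.1 g/mol = 466.1 mol.
Mass of CaCl₂: 466.1 × 111 = 51,740 g.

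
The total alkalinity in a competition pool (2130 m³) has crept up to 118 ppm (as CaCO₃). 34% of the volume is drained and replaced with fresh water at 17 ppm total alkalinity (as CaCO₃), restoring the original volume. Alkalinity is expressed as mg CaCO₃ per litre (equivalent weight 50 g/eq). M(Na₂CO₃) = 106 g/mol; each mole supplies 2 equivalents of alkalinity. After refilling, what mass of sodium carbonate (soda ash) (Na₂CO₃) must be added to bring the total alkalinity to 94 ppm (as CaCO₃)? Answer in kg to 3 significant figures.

Volume: 2130 m³ = 2,130,000 L.
After draining 34% and refilling: 118 × 0.66 + 17 × 0.34 = 83.66 ppm.
Deficit to target: 94 − 83.66 = 10.34 mg/L.
As CaCO₃: 10.34 mg/L × 2,130,000 L = 22,020 g; ÷ 50 g/eq ÷ 2 = 220.2 mol Na₂CO₃.
Mass: 220.2 × 106 = 23,350 g.

23.3 kg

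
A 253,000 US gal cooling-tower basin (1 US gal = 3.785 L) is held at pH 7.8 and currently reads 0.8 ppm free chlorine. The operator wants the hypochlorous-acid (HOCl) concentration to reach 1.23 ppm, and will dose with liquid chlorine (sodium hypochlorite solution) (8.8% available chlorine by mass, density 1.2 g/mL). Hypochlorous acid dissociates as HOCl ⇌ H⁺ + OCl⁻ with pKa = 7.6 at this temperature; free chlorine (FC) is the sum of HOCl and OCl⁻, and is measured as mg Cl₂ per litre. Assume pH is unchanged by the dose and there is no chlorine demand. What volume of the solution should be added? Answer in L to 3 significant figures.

Volume: 253,000 US gal × 3.785 L/gal = 957,605 L.
[OCl⁻]/[HOCl] = 10^(pH − pKa) = 10^(7.8 − 7.6) = 1.585; fraction as HOCl = 1/(1 + 1.585) = 0.3869.
Free chlorine required for 1.23 ppm HOCl: 1.23 / 0.3869 = 3.179 ppm.
FC to add: 3.179 − 0.8 = 2.379 mg/L as Cl₂.
Cl₂ equivalent: 2.379 mg/L × 957,605 L = 2279 g.
Product at 8.8% available Cl: 2279 / 0.088 = 25,890 g.
Volume: 25,890 g ÷ 1.2 g/mL = 21,580 mL.

21.6 L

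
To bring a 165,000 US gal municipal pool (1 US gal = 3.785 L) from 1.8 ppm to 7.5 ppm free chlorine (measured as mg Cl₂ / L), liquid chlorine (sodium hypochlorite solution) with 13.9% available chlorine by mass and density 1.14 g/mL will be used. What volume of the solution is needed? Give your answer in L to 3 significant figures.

22.5 L

Volume: 165,000 US gal × 3.785 L/gal = 624,525 L.
Chlorine deficit: 7.5 − 1.8 = 5.7 ppm = 5.7 mg/L as Cl₂.
Cl₂ equivalent needed: 5.7 mg/L × 624,525 L = 3,560,000 mg = 3560 g.
Product at 13.9% available chlorine: 3560 / 0.139 = 25,610 g.
Volume at density 1.14 g/mL: 25,610 g ÷ 1.14 g/mL = 22,460 mL.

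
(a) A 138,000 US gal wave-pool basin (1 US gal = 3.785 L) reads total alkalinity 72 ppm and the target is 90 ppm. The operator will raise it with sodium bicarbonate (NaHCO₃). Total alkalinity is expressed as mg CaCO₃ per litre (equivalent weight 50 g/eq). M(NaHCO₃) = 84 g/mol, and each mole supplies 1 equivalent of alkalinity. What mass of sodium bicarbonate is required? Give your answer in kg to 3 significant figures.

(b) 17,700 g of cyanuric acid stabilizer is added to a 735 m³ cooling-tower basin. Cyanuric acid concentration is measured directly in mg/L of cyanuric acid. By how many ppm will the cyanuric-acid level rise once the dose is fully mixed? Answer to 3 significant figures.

(a) 15.8 kg; (b) 24.1 ppm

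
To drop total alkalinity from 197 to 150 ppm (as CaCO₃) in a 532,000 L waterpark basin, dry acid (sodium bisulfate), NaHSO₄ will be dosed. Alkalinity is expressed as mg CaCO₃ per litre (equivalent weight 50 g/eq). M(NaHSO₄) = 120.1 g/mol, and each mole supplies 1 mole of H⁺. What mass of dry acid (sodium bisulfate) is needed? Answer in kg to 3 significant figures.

Alkalinity to neutralize: (197 − 150) = 47 mg/L as CaCO₃ × 532,000 L = 25,000 g as CaCO₃.
Equivalents of H⁺ required: 25,000 ÷ 50 g/eq = 500.1 eq = 500.1 mol NaHSO₄.
Mass of NaHSO₄: 500.1 × 120.1 = 60,060 g.

60.1 kg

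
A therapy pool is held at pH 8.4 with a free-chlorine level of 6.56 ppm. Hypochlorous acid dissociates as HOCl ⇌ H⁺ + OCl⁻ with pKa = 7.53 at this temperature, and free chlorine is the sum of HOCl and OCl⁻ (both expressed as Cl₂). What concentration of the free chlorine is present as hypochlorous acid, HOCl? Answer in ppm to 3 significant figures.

[OCl⁻]/[HOCl] = 10^(pH − pKa) = 10^(8.4 − 7.53) = 10^0.87 = 7.413.
Fraction as HOCl = 1 / (1 + 7.413) = 0.1189.
HOCl = 0.1189 × 6.56 ppm = 0.7797 ppm.

0.780 ppm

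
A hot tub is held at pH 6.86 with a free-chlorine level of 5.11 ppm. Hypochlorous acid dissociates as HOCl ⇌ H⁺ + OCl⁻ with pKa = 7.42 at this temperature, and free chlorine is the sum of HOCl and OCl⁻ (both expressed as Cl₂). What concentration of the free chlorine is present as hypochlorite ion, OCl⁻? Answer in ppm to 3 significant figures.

[OCl⁻]/[HOCl] = 10^(pH − pKa) = 10^(6.86 − 7.42) = 10^-0.56 = 0.2754.
Fraction as HOCl = 1 / (1 + 0.2754) = 0.7841.
OCl⁻ = (1 − 0.7841) × 5.11 ppm = 1.103 ppm.

1.10 ppm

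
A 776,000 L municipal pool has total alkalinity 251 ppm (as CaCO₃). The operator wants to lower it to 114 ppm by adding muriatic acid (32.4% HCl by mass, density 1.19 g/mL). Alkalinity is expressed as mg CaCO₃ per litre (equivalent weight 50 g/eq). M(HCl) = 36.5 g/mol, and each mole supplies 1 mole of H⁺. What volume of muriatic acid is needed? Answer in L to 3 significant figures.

Alkalinity to neutralize: (251 − 114) = 137 mg/L as CaCO₃ × 776,000 L = 106,300 g as CaCO₃.
Equivalents of H⁺ required: 106,300 ÷ 50 g/eq = 2126 eq = 2126 mol HCl.
Mass of HCl: 2126 × 36.5 = 77,610 g.
Mass of 32.4% solution: 77,610 / 0.324 = 239,500 g.
Volume: 239,500 g ÷ 1.19 g/mL = 201,300 mL.

201 L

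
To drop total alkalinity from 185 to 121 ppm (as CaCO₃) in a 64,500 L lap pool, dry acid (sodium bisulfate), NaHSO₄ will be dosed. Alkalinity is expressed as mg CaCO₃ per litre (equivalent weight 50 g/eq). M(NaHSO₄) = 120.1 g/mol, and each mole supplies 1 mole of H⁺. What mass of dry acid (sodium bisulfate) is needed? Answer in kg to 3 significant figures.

9.92 kg

Alkalinity to neutralize: (185 − 121) = 64 mg/L as CaCO₃ × 64,500 L = 4128 g as CaCO₃.
Equivalents of H⁺ required: 4128 ÷ 50 g/eq = 82.56 eq = 82.56 mol NaHSO₄.
Mass of NaHSO₄: 82.56 × 120.1 = 9915 g.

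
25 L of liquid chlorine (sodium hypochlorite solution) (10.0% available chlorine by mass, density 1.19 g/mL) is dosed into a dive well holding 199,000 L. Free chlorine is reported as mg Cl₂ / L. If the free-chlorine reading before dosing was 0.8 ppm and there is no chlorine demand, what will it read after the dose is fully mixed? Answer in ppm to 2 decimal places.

Mass of solution: 25 L × 1000 mL/L × 1.19 g/mL = 29,750 g.
Available chlorine delivered: 29,750 g × 0.1 = 2975 g as Cl₂.
Concentration rise: 2975 g / 199,000 L = 14.95 mg/L = 14.95 ppm.
Final FC: 0.8 + 14.95 = 15.75 ppm.

15.75 ppm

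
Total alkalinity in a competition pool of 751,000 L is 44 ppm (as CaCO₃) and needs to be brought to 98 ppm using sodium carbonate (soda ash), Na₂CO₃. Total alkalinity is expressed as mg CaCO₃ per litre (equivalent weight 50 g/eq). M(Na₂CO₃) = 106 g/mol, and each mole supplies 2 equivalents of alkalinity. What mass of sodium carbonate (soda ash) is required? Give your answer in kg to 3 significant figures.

Alkalinity to add: (98 − 44) = 54 mg/L as CaCO₃ × 751,000 L = 40,550 g as CaCO₃.
Equivalents: 40,550 g ÷ 50 g/eq = 811.1 eq.
Each mole of Na₂CO₃ supplies 2 eq, so 811.1 / 2 = 405.5 mol.
Mass: 405.5 mol × 106 g/mol = 42,990 g.

43.0 kg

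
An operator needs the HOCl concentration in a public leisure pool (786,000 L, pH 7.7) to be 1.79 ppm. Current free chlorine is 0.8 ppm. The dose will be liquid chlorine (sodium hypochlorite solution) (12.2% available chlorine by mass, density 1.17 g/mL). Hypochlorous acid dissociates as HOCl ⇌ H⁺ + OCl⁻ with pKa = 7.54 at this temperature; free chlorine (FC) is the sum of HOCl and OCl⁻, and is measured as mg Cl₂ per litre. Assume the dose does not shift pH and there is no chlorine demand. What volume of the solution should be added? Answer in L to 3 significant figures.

19.7 L

[OCl⁻]/[HOCl] = 10^(pH − pKa) = 10^(7.7 − 7.54) = 1.445; fraction as HOCl = 1/(1 + 1.445) = 0.4089.
Free chlorine required for 1.79 ppm HOCl: 1.79 / 0.4089 = 4.377 ppm.
FC to add: 4.377 − 0.8 = 3.577 mg/L as Cl₂.
Cl₂ equivalent: 3.577 mg/L × 786,000 L = 2812 g.
Product at 12.2% available Cl: 2812 / 0.122 = 23,050 g.
Volume: 23,050 g ÷ 1.17 g/mL = 19,700 mL.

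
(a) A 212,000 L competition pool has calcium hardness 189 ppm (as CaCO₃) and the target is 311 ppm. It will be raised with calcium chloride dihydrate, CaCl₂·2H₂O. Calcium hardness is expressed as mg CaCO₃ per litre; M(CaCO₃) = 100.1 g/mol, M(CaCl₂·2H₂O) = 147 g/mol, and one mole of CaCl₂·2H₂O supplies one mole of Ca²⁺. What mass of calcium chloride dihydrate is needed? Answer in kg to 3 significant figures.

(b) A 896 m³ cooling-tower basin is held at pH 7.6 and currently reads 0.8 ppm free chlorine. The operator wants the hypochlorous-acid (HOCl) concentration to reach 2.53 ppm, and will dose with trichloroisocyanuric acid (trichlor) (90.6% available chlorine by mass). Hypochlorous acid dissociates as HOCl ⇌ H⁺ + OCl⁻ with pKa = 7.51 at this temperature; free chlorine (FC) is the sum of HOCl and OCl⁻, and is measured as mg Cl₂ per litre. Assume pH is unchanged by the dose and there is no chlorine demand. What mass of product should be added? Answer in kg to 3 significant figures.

(a) 38.0 kg; (b) 4.79 kg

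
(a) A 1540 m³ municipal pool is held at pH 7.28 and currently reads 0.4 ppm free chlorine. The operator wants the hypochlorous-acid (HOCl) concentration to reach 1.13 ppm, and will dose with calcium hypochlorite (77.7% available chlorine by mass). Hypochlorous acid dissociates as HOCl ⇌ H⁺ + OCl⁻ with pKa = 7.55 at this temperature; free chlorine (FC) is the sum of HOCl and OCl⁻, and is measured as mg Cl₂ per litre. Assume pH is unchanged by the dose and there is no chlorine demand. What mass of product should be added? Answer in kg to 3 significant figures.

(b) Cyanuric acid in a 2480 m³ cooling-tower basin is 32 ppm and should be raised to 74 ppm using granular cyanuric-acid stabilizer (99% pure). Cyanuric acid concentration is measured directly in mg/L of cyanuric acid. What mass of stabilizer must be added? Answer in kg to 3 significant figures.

(a) Volume: 1540 m³ = 1,540,000 L.
(a) [OCl⁻]/[HOCl] = 10^(pH − pKa) = 10^(7.28 − 7.55) = 0.537; fraction as HOCl = 1/(1 + 0.537) = 0.6506.
(a) Free chlorine required for 1.13 ppm HOCl: 1.13 / 0.6506 = 1.737 ppm.
(a) FC to add: 1.737 − 0.4 = 1.337 mg/L as Cl₂.
(a) Cl₂ equivalent: 1.337 mg/L × 1,540,000 L = 2059 g.
(a) Product at 77.7% available Cl: 2059 / 0.777 = 2650 g.

(b) Volume: 2480 m³ = 2,480,000 L.
(b) CYA to add: (74 − 32) = 42 mg/L × 2,480,000 L = 104,200 g cyanuric acid.
(b) At 99% purity: 104,200 / 0.99 = 105,200 g product.

(a) 2.65 kg; (b) 105 kg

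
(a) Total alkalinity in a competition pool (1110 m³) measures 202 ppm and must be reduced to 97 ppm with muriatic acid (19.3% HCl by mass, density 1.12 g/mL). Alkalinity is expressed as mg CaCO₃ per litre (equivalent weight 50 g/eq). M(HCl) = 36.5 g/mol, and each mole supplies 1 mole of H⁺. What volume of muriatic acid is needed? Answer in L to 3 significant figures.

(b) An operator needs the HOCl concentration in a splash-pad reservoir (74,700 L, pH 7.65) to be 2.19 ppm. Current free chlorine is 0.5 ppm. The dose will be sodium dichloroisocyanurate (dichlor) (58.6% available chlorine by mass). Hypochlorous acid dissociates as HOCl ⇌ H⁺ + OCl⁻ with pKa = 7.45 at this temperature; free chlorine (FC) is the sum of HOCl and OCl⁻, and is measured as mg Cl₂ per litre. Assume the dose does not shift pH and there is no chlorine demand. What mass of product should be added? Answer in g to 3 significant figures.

(a) 394 L; (b) 658 g

(a) Volume: 1110 m³ = 1,110,000 L.
(a) Alkalinity to neutralize: (202 − 97) = 105 mg/L as CaCO₃ × 1,110,000 L = 116,600 g as CaCO₃.
(a) Equivalents of H⁺ required: 116,600 ÷ 50 g/eq = 2331 eq = 2331 mol HCl.
(a) Mass of HCl: 2331 × 36.5 = 85,080 g.
(a) Mass of 19.3% solution: 85,080 / 0.193 = 440,800 g.
(a) Volume: 440,800 g ÷ 1.12 g/mL = 393,600 mL.

(b) [OCl⁻]/[HOCl] = 10^(pH − pKa) = 10^(7.65 − 7.45) = 1.585; fraction as HOCl = 1/(1 + 1.585) = 0.3869.
(b) Free chlorine required for 2.19 ppm HOCl: 2.19 / 0.3869 = 5.661 ppm.
(b) FC to add: 5.661 − 0.5 = 5.161 mg/L as Cl₂.
(b) Cl₂ equivalent: 5.161 mg/L × 74,700 L = 385.5 g.
(b) Product at 58.6% available Cl: 385.5 / 0.586 = 657.9 g.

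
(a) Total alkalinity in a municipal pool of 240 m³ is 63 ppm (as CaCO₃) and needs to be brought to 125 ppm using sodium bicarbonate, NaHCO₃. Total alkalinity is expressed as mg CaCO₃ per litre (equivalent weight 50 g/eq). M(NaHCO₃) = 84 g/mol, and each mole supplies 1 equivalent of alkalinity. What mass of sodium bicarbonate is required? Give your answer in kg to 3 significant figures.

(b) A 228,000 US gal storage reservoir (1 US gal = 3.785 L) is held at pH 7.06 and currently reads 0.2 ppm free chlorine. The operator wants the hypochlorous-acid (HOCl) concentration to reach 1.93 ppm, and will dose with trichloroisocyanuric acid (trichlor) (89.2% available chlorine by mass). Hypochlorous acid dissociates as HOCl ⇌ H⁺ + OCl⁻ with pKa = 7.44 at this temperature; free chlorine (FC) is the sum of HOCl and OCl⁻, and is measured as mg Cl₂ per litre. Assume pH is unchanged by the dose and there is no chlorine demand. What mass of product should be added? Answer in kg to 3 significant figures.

(a) 25.0 kg; (b) 2.45 kg

(a) Volume: 240 m³ = 240,000 L.
(a) Alkalinity to add: (125 − 63) = 62 mg/L as CaCO₃ × 240,000 L = 14,880 g as CaCO₃.
(a) Equivalents: 14,880 g ÷ 50 g/eq = 297.6 eq.
(a) NaHCO₃ supplies 1 eq per mole → 297.6 mol.
(a) Mass: 297.6 mol × 84 g/mol = 25,000 g.

(b) Volume: 228,000 US gal × 3.785 L/gal = 862,980 L.
(b) [OCl⁻]/[HOCl] = 10^(pH − pKa) = 10^(7.06 − 7.44) = 0.4169; fraction as HOCl = 1/(1 + 0.4169) = 0.7058.
(b) Free chlorine required for 1.93 ppm HOCl: 1.93 / 0.7058 = 2.735 ppm.
(b) FC to add: 2.735 − 0.2 = 2.535 mg/L as Cl₂.
(b) Cl₂ equivalent: 2.535 mg/L × 862,980 L = 2187 g.
(b) Product at 89.2% available Cl: 2187 / 0.892 = 2452 g.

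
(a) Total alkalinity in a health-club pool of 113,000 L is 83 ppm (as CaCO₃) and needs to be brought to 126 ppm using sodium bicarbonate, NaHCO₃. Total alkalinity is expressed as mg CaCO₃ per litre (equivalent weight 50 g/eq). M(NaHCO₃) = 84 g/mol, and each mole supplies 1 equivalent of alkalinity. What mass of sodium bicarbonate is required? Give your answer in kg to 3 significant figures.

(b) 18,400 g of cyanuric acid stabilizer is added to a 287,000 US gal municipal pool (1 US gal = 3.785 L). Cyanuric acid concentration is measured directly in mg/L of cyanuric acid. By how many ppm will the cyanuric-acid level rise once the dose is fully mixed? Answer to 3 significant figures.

(a) Alkalinity to add: (126 − 83) = 43 mg/L as CaCO₃ × 113,000 L = 4859 g as CaCO₃.
(a) Equivalents: 4859 g ÷ 50 g/eq = 97.18 eq.
(a) NaHCO₃ supplies 1 eq per mole → 97.18 mol.
(a) Mass: 97.18 mol × 84 g/mol = 8163 g.

(b) Volume: 287,000 US gal × 3.785 L/gal = 1,086,295 L.
(b) Rise: 18,400 g / 1,086,295 L × 1000 = 16.94 mg/L.

(a) 8.16 kg; (b) 16.9 ppm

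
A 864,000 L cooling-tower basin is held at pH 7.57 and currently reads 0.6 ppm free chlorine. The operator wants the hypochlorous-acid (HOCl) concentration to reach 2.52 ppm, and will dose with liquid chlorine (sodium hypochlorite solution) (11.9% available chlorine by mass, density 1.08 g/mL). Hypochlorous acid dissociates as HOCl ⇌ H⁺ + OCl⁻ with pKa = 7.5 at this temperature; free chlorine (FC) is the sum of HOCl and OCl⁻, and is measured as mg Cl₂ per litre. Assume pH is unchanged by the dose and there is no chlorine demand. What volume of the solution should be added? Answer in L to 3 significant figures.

32.8 L

[OCl⁻]/[HOCl] = 10^(pH − pKa) = 10^(7.57 − 7.5) = 1.175; fraction as HOCl = 1/(1 + 1.175) = 0.4598.
Free chlorine required for 2.52 ppm HOCl: 2.52 / 0.4598 = 5.481 ppm.
FC to add: 5.481 − 0.6 = 4.881 mg/L as Cl₂.
Cl₂ equivalent: 4.881 mg/L × 864,000 L = 4217 g.
Product at 11.9% available Cl: 4217 / 0.119 = 35,440 g.
Volume: 35,440 g ÷ 1.08 g/mL = 32,810 mL.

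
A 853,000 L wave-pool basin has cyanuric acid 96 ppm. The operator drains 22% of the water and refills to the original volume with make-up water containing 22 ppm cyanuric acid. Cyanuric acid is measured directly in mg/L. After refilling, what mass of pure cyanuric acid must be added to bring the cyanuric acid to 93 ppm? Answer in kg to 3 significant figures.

11.3 kg

After draining 22% and refilling: 96 × 0.78 + 22 × 0.22 = 79.72 ppm.
Deficit to target: 93 − 79.72 = 13.28 mg/L.
Mass: 13.28 mg/L × 853,000 L = 11,330 g cyanuric acid.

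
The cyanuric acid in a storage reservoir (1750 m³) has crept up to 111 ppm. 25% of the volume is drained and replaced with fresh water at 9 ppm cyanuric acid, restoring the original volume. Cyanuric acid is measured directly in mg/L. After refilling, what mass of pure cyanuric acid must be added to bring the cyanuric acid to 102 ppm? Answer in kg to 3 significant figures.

Volume: 1750 m³ = 1,750,000 L.
After draining 25% and refilling: 111 × 0.75 + 9 × 0.25 = 85.5 ppm.
Deficit to target: 102 − 85.5 = 16.5 mg/L.
Mass: 16.5 mg/L × 1,750,000 L = 28,880 g cyanuric acid.

28.9 kg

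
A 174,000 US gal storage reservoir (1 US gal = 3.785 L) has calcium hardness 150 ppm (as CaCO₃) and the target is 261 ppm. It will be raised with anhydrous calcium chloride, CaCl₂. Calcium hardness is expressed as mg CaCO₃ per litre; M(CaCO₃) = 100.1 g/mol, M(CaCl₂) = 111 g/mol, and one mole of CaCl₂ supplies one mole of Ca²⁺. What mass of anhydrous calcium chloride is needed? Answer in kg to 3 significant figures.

Volume: 174,000 US gal × 3.785 L/gal = 658,590 L.
Hardness to add: (261 − 150) = 111 mg/L as CaCO₃ × 658,590 L = 73,100 g as CaCO₃.
Moles of Ca²⁺ (1 mol Ca²⁺ ≡ 1 mol CaCO₃): 73,100 / 100.1 g/mol = 730.3 mol.
Mass of CaCl₂: 730.3 × 111 = 81,060 g.

81.1 kg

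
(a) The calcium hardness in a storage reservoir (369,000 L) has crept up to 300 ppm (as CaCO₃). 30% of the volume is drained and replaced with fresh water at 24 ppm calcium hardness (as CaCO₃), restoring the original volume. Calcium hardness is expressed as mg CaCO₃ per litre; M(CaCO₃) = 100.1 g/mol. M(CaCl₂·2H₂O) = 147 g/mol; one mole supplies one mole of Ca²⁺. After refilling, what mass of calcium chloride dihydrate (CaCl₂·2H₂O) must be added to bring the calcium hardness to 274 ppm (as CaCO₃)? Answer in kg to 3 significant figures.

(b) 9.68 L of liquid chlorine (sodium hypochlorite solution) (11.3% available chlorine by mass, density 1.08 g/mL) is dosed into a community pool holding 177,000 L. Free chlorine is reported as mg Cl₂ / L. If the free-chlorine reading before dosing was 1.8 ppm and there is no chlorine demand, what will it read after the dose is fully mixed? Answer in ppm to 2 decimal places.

(a) 30.8 kg; (b) 8.47 ppm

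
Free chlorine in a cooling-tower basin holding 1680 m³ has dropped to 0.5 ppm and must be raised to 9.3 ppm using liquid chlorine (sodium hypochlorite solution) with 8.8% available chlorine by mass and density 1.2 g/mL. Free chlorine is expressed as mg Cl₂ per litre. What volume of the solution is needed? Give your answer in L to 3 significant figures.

Volume: 1680 m³ = 1,680,000 L.
Chlorine deficit: 9.3 − 0.5 = 8.8 ppm = 8.8 mg/L as Cl₂.
Cl₂ equivalent needed: 8.8 mg/L × 1,680,000 L = 14,780,000 mg = 14,780 g.
Product at 8.8% available chlorine: 14,780 / 0.088 = 168,000 g.
Volume at density 1.2 g/mL: 168,000 g ÷ 1.2 g/mL = 140,000 mL.

140 L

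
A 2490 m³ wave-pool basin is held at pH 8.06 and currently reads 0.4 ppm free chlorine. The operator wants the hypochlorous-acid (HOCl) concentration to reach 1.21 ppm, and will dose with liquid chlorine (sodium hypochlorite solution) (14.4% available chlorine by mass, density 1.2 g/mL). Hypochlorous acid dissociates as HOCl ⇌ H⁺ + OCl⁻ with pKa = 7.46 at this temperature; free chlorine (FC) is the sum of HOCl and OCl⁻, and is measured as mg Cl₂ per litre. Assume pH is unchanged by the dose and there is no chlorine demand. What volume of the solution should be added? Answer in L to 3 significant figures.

81.1 L

Volume: 2490 m³ = 2,490,000 L.
[OCl⁻]/[HOCl] = 10^(pH − pKa) = 10^(8.06 − 7.46) = 3.981; fraction as HOCl = 1/(1 + 3.981) = 0.2008.
Free chlorine required for 1.21 ppm HOCl: 1.21 / 0.2008 = 6.027 ppm.
FC to add: 6.027 − 0.4 = 5.627 mg/L as Cl₂.
Cl₂ equivalent: 5.627 mg/L × 2,490,000 L = 14,010 g.
Product at 14.4% available Cl: 14,010 / 0.144 = 97,300 g.
Volume: 97,300 g ÷ 1.2 g/mL = 81,080 mL.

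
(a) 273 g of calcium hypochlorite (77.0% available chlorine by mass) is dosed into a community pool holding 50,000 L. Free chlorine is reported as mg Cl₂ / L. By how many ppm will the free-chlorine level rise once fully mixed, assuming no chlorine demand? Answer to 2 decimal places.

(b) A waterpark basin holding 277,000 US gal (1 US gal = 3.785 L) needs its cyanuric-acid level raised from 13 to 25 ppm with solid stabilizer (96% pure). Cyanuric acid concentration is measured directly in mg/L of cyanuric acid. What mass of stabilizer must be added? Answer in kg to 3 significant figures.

(a) 4.20 ppm; (b) 13.1 kg

(a) Available chlorine delivered: 273 g × 0.77 = 210.2 g as Cl₂.
(a) Concentration rise: 210.2 g / 50,000 L = 4.204 mg/L = 4.20 ppm.

(b) Volume: 277,000 US gal × 3.785 L/gal = 1,048,445 L.
(b) CYA to add: (25 − 13) = 12 mg/L × 1,048,445 L = 12,580 g cyanuric acid.
(b) At 96% purity: 12,580 / 0.96 = 13,110 g product.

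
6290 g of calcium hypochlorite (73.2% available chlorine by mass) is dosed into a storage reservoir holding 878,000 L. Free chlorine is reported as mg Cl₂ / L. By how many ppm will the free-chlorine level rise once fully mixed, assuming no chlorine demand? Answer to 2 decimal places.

5.24 ppm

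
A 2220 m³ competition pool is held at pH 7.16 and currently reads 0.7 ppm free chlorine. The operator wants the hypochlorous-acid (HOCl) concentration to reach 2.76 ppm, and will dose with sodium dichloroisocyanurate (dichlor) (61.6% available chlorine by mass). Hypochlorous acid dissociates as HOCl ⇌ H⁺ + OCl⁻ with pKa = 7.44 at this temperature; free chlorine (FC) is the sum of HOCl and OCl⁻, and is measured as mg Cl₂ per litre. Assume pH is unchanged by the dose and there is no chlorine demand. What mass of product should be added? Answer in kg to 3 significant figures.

12.6 kg

Volume: 2220 m³ = 2,220,000 L.
[OCl⁻]/[HOCl] = 10^(pH − pKa) = 10^(7.16 − 7.44) = 0.5248; fraction as HOCl = 1/(1 + 0.5248) = 0.6558.
Free chlorine required for 2.76 ppm HOCl: 2.76 / 0.6558 = 4.208 ppm.
FC to add: 4.208 − 0.7 = 3.508 mg/L as Cl₂.
Cl₂ equivalent: 3.508 mg/L × 2,220,000 L = 7789 g.
Product at 61.6% available Cl: 7789 / 0.616 = 12,640 g.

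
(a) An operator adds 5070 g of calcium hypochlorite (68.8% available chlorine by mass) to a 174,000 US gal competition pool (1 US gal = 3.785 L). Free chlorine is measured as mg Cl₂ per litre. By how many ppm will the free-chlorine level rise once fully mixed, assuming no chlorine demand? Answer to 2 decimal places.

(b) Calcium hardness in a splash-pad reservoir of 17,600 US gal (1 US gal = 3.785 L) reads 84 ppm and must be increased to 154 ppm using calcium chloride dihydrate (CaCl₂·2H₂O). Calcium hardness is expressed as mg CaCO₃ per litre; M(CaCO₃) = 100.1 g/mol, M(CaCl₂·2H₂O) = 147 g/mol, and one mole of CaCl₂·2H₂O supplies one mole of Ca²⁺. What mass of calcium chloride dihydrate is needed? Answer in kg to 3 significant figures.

(a) 5.30 ppm; (b) 6.85 kg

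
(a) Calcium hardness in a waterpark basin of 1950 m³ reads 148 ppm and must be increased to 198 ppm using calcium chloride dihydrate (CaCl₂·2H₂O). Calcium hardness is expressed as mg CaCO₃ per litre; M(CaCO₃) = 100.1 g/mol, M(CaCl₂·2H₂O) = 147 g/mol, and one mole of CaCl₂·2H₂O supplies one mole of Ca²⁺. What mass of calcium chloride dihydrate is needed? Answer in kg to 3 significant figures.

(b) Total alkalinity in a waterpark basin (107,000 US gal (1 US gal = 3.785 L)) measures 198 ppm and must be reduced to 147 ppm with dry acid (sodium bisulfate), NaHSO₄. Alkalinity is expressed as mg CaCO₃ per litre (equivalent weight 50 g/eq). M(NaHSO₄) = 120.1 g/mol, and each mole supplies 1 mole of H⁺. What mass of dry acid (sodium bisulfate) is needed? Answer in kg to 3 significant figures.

(a) Volume: 1950 m³ = 1,950,000 L.
(a) Hardness to add: (198 − 148) = 50 mg/L as CaCO₃ × 1,950,000 L = 97,500 g as CaCO₃.
(a) Moles of Ca²⁺ (1 mol Ca²⁺ ≡ 1 mol CaCO₃): 97,500 / 100.1 g/mol = 974 mol.
(a) Mass of CaCl₂·2H₂O: 974 × 147 = 143,200 g.

(b) Volume: 107,000 US gal × 3.785 L/gal = 404,995 L.
(b) Alkalinity to neutralize: (198 − 147) = 51 mg/L as CaCO₃ × 404,995 L = 20,650 g as CaCO₃.
(b) Equivalents of H⁺ required: 20,650 ÷ 50 g/eq = 413.1 eq = 413.1 mol NaHSO₄.
(b) Mass of NaHSO₄: 413.1 × 120.1 = 49,610 g.

(a) 143 kg; (b) 49.6 kg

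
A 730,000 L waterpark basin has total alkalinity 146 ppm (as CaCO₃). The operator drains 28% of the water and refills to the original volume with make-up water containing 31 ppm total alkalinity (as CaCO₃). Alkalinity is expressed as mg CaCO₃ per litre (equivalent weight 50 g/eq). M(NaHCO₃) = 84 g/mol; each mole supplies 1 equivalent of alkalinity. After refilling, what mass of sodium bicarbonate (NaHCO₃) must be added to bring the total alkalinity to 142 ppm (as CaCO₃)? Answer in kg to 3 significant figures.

34.6 kg

After draining 28% and refilling: 146 × 0.72 + 31 × 0.28 = 113.8 ppm.
Deficit to target: 142 − 113.8 = 28.2 mg/L.
As CaCO₃: 28.2 mg/L × 730,000 L = 20,590 g; ÷ 50 g/eq ÷ 1 = 411.7 mol NaHCO₃.
Mass: 411.7 × 84 = 34,580 g.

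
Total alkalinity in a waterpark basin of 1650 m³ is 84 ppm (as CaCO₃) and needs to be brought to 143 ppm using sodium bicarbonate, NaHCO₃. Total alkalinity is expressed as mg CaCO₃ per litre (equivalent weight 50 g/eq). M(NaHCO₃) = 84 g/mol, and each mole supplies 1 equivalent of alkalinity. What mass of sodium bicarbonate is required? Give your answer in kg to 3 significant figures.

164 kg

Volume: 1650 m³ = 1,650,000 L.
Alkalinity to add: (143 − 84) = 59 mg/L as CaCO₃ × 1,650,000 L = 97,350 g as CaCO₃.
Equivalents: 97,350 g ÷ 50 g/eq = 1947 eq.
NaHCO₃ supplies 1 eq per mole → 1947 mol.
Mass: 1947 mol × 84 g/mol = 163,500 g.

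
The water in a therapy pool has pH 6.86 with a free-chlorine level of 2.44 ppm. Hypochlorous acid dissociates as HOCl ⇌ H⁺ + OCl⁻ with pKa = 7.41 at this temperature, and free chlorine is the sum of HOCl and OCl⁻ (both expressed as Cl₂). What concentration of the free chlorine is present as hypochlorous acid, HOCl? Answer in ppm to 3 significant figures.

1.90 ppm

[OCl⁻]/[HOCl] = 10^(pH − pKa) = 10^(6.86 − 7.41) = 10^-0.55 = 0.2818.
Fraction as HOCl = 1 / (1 + 0.2818) = 0.7801.
HOCl = 0.7801 × 2.44 ppm = 1.904 ppm.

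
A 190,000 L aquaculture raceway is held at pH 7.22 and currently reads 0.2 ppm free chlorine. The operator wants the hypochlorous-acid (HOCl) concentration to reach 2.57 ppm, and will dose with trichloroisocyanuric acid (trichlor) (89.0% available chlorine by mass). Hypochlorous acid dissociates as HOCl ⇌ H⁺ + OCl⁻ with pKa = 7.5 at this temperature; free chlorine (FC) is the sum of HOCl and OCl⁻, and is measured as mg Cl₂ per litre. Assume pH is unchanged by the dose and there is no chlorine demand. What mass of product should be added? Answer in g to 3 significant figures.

[OCl⁻]/[HOCl] = 10^(pH − pKa) = 10^(7.22 − 7.5) = 0.5248; fraction as HOCl = 1/(1 + 0.5248) = 0.6558.
Free chlorine required for 2.57 ppm HOCl: 2.57 / 0.6558 = 3.919 ppm.
FC to add: 3.919 − 0.2 = 3.719 mg/L as Cl₂.
Cl₂ equivalent: 3.719 mg/L × 190,000 L = 706.6 g.
Product at 89.0% available Cl: 706.6 / 0.89 = 793.9 g.

794 g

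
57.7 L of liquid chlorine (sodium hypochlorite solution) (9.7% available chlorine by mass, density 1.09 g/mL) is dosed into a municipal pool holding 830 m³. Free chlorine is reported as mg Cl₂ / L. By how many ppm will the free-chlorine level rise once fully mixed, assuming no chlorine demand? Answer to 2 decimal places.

7.35 ppm

Volume: 830 m³ = 830,000 L.
Mass of solution: 57.7 L × 1000 mL/L × 1.09 g/mL = 62,890 g.
Available chlorine delivered: 62,890 g × 0.097 = 6101 g as Cl₂.
Concentration rise: 6101 g / 830,000 L = 7.35 mg/L = 7.35 ppm.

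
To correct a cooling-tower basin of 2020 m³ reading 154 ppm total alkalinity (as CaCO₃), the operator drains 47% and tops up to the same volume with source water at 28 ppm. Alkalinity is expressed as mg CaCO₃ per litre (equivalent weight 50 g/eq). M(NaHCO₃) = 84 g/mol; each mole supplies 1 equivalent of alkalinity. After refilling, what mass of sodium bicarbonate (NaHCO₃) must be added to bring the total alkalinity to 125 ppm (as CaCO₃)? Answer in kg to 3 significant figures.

103 kg

Volume: 2020 m³ = 2,020,000 L.
After draining 47% and refilling: 154 × 0.53 + 28 × 0.47 = 94.78 ppm.
Deficit to target: 125 − 94.78 = 30.22 mg/L.
As CaCO₃: 30.22 mg/L × 2,020,000 L = 61,040 g; ÷ 50 g/eq ÷ 1 = 1221 mol NaHCO₃.
Mass: 1221 × 84 = 102,600 g.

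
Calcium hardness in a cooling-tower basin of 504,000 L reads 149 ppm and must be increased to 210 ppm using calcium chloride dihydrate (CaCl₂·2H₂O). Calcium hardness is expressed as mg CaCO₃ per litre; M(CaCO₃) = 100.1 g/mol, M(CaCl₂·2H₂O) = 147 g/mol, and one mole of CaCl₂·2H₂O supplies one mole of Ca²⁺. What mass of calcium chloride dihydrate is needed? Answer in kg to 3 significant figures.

45.1 kg

Hardness to add: (210 − 149) = 61 mg/L as CaCO₃ × 504,000 L = 30,740 g as CaCO₃.
Moles of Ca²⁺ (1 mol Ca²⁺ ≡ 1 mol CaCO₃): 30,740 / 100.1 g/mol = 307.1 mol.
Mass of CaCl₂·2H₂O: 307.1 × 147 = 45,150 g.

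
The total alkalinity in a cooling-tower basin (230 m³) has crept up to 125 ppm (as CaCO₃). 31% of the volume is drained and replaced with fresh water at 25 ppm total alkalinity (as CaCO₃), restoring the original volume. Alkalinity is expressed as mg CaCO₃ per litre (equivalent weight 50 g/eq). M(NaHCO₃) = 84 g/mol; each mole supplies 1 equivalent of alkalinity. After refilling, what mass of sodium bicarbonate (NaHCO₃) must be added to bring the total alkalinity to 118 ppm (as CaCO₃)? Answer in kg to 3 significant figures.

9.27 kg

Volume: 230 m³ = 230,000 L.
After draining 31% and refilling: 125 × 0.69 + 25 × 0.31 = 94 ppm.
Deficit to target: 118 − 94 = 24 mg/L.
As CaCO₃: 24 mg/L × 230,000 L = 5520 g; ÷ 50 g/eq ÷ 1 = 110.4 mol NaHCO₃.
Mass: 110.4 × 84 = 9274 g.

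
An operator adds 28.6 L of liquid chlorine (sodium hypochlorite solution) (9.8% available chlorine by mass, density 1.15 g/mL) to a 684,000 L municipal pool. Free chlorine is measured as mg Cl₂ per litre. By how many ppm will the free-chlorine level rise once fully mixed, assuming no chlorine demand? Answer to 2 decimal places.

4.71 ppm

Mass of solution: 28.6 L × 1000 mL/L × 1.15 g/mL = 32,890 g.
Available chlorine delivered: 32,890 g × 0.098 = 3223 g as Cl₂.
Concentration rise: 3223 g / 684,000 L = 4.712 mg/L = 4.71 ppm.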